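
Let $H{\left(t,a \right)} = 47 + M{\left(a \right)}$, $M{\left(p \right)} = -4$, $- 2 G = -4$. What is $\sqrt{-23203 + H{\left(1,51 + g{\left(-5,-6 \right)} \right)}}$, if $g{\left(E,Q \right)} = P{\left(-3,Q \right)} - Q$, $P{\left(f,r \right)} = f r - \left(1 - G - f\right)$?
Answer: $2 i \sqrt{5790} \approx 152.18 i$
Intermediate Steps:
$G = 2$ ($G = \left(- \frac{1}{2}\right) \left(-4\right) = 2$)
$P{\left(f,r \right)} = 1 + f + f r$ ($P{\left(f,r \right)} = f r + \left(\left(2 + f\right) - 1\right) = f r + \left(1 + f\right) = 1 + f + f r$)
$g{\left(E,Q \right)} = -2 - 4 Q$ ($g{\left(E,Q \right)} = \left(1 - 3 - 3 Q\right) - Q = \left(-2 - 3 Q\right) - Q = -2 - 4 Q$)
$H{\left(t,a \right)} = 43$ ($H{\left(t,a \right)} = 47 - 4 = 43$)
$\sqrt{-23203 + H{\left(1,51 + g{\left(-5,-6 \right)} \right)}} = \sqrt{-23203 + 43} = \sqrt{-23160} = 2 i \sqrt{5790}$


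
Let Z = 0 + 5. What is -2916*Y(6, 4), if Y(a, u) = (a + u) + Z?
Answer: -43740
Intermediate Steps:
Z = 5
Y(a, u) = 5 + a + u (Y(a, u) = (a + u) + 5 = 5 + a + u)
-2916*Y(6, 4) = -2916*(5 + 6 + 4) = -2916*15 = -43740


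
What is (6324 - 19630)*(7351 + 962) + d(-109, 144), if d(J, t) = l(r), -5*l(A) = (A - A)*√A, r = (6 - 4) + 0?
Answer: -110612778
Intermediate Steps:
r = 2 (r = 2 + 0 = 2)
l(A) = 0 (l(A) = -(A - A)*√A/5 = -0*√A = -⅕*0 = 0)
d(J, t) = 0
(6324 - 19630)*(7351 + 962) + d(-109, 144) = (6324 - 19630)*(7351 + 962) + 0 = -13306*8313 + 0 = -110612778 + 0 = -110612778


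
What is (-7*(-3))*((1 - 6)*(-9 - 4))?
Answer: 1365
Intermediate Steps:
(-7*(-3))*((1 - 6)*(-9 - 4)) = 21*(-5*(-13)) = 21*65 = 1365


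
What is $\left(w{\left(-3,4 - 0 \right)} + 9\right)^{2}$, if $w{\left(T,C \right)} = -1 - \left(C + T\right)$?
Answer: $49$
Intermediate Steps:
$w{\left(T,C \right)} = -1 - C - T$ ($w{\left(T,C \right)} = -1 - \left(C + T\right) = -1 - C - T$)
$\left(w{\left(-3,4 - 0 \right)} + 9\right)^{2} = \left(\left(-1 - \left(4 - 0\right) - -3\right) + 9\right)^{2} = \left(\left(-1 - \left(4 + 0\right) + 3\right) + 9\right)^{2} = \left(\left(-1 - 4 + 3\right) + 9\right)^{2} = \left(-2 + 9\right)^{2} = 7^{2} = 49$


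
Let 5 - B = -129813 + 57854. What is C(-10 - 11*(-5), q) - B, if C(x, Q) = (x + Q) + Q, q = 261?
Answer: -71397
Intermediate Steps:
C(x, Q) = x + 2*Q (C(x, Q) = (Q + x) + Q = x + 2*Q)
B = 71964 (B = 5 - (-129813 + 57854) = 5 - 1*(-71959) = 5 + 71959 = 71964)
C(-10 - 11*(-5), q) - B = ((-10 - 11*(-5)) + 2*261) - 1*71964 = ((-10 + 55) + 522) - 71964 = (45 + 522) - 71964 = 567 - 71964 = -71397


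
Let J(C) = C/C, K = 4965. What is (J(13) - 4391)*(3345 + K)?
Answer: -36480900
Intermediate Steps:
J(C) = 1
(J(13) - 4391)*(3345 + K) = (1 - 4391)*(3345 + 4965) = -4390*8310 = -36480900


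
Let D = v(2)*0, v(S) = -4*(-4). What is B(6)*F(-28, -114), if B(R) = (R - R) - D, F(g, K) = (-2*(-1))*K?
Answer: 0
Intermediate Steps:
v(S) = 16
F(g, K) = 2*K
D = 0 (D = 16*0 = 0)
B(R) = 0 (B(R) = (R - R) - 1*0 = 0 + 0 = 0)
B(6)*F(-28, -114) = 0*(2*(-114)) = 0*(-228) = 0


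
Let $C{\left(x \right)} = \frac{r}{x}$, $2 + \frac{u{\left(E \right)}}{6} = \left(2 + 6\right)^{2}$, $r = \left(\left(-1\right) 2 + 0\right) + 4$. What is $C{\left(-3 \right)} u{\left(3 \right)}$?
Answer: $-248$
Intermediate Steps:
$r = 2$ ($r = \left(-2 + 0\right) + 4 = -2 + 4 = 2$)
$u{\left(E \right)} = 372$ ($u{\left(E \right)} = -12 + 6 \left(2 + 6\right)^{2} = -12 + 6 \cdot 8^{2} = -12 + 6 \cdot 64 = -12 + 384 = 372$)
$C{\left(x \right)} = \frac{2}{x}$
$C{\left(-3 \right)} u{\left(3 \right)} = \frac{2}{-3} \cdot 372 = 2 \left(- \frac{1}{3}\right) 372 = \left(- \frac{2}{3}\right) 372 = -248$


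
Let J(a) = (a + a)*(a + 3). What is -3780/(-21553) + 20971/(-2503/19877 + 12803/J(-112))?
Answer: 66816356153332/1269493253 ≈ 52632.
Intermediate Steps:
J(a) = 2*a*(3 + a) (J(a) = (2*a)*(3 + a) = 2*a*(3 + a))
-3780/(-21553) + 20971/(-2503/19877 + 12803/J(-112)) = -3780/(-21553) + 20971/(-2503/19877 + 12803/((2*(-112)*(3 - 112)))) = -3780*(-1/21553) + 20971/(-2503*1/19877 + 12803/((2*(-112)*(-109)))) = 540/3079 + 20971/(-2503/19877 + 12803/24416) = 540/3079 + 20971/(-2503/19877 + 12803*(1/24416)) = 540/3079 + 20971/(-2503/19877 + 1829/3488) = 540/3079 + 20971/(27624569/69330976) = 540/3079 + 20971*(69330976/27624569) = 540/3079 + 21700595488/412307 = 66816356153332/1269493253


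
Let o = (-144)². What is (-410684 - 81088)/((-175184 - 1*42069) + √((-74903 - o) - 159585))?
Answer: 35612980772/15733040411 + 327848*I*√63806/15733040411 ≈ 2.2636 + 0.0052637*I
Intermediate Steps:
o = 20736
(-410684 - 81088)/((-175184 - 1*42069) + √((-74903 - o) - 159585)) = (-410684 - 81088)/((-175184 - 1*42069) + √((-74903 - 1*20736) - 159585)) = -491772/((-175184 - 42069) + √((-74903 - 20736) - 159585)) = -491772/(-217253 + √(-95639 - 159585)) = -491772/(-217253 + √(-255224)) = -491772/(-217253 + 2*I*√63806)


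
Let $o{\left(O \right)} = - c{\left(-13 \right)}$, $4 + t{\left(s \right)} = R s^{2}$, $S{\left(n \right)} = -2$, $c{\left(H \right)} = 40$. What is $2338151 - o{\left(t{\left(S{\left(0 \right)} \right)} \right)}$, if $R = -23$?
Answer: $2338191$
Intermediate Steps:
$t{\left(s \right)} = -4 - 23 s^{2}$
$o{\left(O \right)} = -40$ ($o{\left(O \right)} = \left(-1\right) 40 = -40$)
$2338151 - o{\left(t{\left(S{\left(0 \right)} \right)} \right)} = 2338151 - -40 = 2338151 + 40 = 2338191$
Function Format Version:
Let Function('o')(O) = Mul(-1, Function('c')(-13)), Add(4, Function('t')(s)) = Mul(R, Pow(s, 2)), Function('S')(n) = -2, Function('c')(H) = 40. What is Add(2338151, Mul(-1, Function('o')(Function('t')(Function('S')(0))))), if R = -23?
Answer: 2338191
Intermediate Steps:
Function('t')(s) = Add(-4, Mul(-23, Pow(s, 2)))
Function('o')(O) = -40 (Function('o')(O) = Mul(-1, 40) = -40)
Add(2338151, Mul(-1, Function('o')(Function('t')(Function('S')(0))))) = Add(2338151, Mul(-1, -40)) = Add(2338151, 40) = 2338191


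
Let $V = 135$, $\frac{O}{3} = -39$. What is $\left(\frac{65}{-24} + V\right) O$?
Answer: $- \frac{123825}{8} \approx -15478.0$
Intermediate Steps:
$O = -117$ ($O = 3 \left(-39\right) = -117$)
$\left(\frac{65}{-24} + V\right) O = \left(\frac{65}{-24} + 135\right) \left(-117\right) = \left(65 \left(- \frac{1}{24}\right) + 135\right) \left(-117\right) = \left(- \frac{65}{24} + 135\right) \left(-117\right) = \frac{3175}{24} \left(-117\right) = - \frac{123825}{8}$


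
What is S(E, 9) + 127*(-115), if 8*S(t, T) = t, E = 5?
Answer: -116835/8 ≈ -14604.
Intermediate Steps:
S(t, T) = t/8
S(E, 9) + 127*(-115) = (⅛)*5 + 127*(-115) = 5/8 - 14605 = -116835/8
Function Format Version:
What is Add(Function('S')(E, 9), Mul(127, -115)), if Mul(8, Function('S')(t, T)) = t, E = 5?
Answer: Rational(-116835, 8) ≈ -14604.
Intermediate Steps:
Function('S')(t, T) = Mul(Rational(1, 8), t)
Add(Function('S')(E, 9), Mul(127, -115)) = Add(Mul(Rational(1, 8), 5), Mul(127, -115)) = Add(Rational(5, 8), -14605) = Rational(-116835, 8)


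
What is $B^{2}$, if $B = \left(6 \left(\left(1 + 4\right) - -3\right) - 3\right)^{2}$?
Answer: $4100625$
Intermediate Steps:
$B = 2025$ ($B = \left(6 \left(5 + 3\right) - 3\right)^{2} = \left(6 \cdot 8 - 3\right)^{2} = \left(48 - 3\right)^{2} = 45^{2} = 2025$)
$B^{2} = 2025^{2} = 4100625$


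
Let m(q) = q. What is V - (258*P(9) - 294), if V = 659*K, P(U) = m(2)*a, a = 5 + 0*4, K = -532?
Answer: -352874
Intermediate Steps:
a = 5 (a = 5 + 0 = 5)
P(U) = 10 (P(U) = 2*5 = 10)
V = -350588 (V = 659*(-532) = -350588)
V - (258*P(9) - 294) = -350588 - (258*10 - 294) = -350588 - (2580 - 294) = -350588 - 1*2286 = -350588 - 2286 = -352874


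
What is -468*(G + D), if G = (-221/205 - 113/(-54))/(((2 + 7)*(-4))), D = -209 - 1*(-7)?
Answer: 1046659523/11070 ≈ 94549.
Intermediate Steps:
D = -202 (D = -209 + 7 = -202)
G = -11231/398520 (G = (-221*1/205 - 113*(-1/54))/((9*(-4))) = (-221/205 + 113/54)/(-36) = (11231/11070)*(-1/36) = -11231/398520 ≈ -0.028182)
-468*(G + D) = -468*(-11231/398520 - 202) = -468*(-80512271/398520) = 1046659523/11070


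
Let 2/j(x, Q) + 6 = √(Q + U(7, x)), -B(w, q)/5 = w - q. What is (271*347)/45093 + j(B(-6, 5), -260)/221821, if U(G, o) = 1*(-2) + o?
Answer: 563203237055/270069507531 - 2*I*√23/17967501 ≈ 2.0854 - 5.3383e-7*I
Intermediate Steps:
U(G, o) = -2 + o
B(w, q) = -5*w + 5*q (B(w, q) = -5*(w - q) = -5*w + 5*q)
j(x, Q) = 2/(-6 + √(-2 + Q + x)) (j(x, Q) = 2/(-6 + √(Q + (-2 + x))) = 2/(-6 + √(-2 + Q + x)))
(271*347)/45093 + j(B(-6, 5), -260)/221821 = (271*347)/45093 + (2/(-6 + √(-2 - 260 + (-5*(-6) + 5*5))))/221821 = 94037*(1/45093) + (2/(-6 + √(-2 - 260 + (30 + 25))))*(1/221821) = 94037/45093 + (2/(-6 + √(-2 - 260 + 55)))*(1/221821) = 94037/45093 + (2/(-6 + √(-207)))*(1/221821) = 94037/45093 + (2/(-6 + 3*I*√23))*(1/221821) = 94037/45093 + 2/(221821*(-6 + 3*I*√23))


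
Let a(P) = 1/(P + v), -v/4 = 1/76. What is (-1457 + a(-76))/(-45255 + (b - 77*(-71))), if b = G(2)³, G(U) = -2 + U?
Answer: 526346/14373415 ≈ 0.036619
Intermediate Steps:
v = -1/19 (v = -4/76 = -4*1/76 = -1/19 ≈ -0.052632)
a(P) = 1/(-1/19 + P) (a(P) = 1/(P - 1/19) = 1/(-1/19 + P))
b = 0 (b = (-2 + 2)³ = 0³ = 0)
(-1457 + a(-76))/(-45255 + (b - 77*(-71))) = (-1457 + 19/(-1 + 19*(-76)))/(-45255 + (0 - 77*(-71))) = (-1457 + 19/(-1 - 1444))/(-45255 + (0 + 5467)) = (-1457 + 19/(-1445))/(-45255 + 5467) = (-1457 + 19*(-1/1445))/(-39788) = (-1457 - 19/1445)*(-1/39788) = -2105384/1445*(-1/39788) = 526346/14373415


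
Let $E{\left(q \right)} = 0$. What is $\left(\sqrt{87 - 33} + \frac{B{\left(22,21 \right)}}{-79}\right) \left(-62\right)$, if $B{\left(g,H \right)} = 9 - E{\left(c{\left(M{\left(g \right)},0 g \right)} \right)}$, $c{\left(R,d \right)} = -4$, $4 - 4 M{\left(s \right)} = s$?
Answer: $\frac{558}{79} - 186 \sqrt{6} \approx -448.54$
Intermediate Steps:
$M{\left(s \right)} = 1 - \frac{s}{4}$
$B{\left(g,H \right)} = 9$ ($B{\left(g,H \right)} = 9 - 0 = 9 + 0 = 9$)
$\left(\sqrt{87 - 33} + \frac{B{\left(22,21 \right)}}{-79}\right) \left(-62\right) = \left(\sqrt{87 - 33} + \frac{9}{-79}\right) \left(-62\right) = \left(\sqrt{54} + 9 \left(- \frac{1}{79}\right)\right) \left(-62\right) = \left(3 \sqrt{6} - \frac{9}{79}\right) \left(-62\right) = \left(- \frac{9}{79} + 3 \sqrt{6}\right) \left(-62\right) = \frac{558}{79} - 186 \sqrt{6}$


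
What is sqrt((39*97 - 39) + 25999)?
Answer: 7*sqrt(607) ≈ 172.46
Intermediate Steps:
sqrt((39*97 - 39) + 25999) = sqrt((3783 - 39) + 25999) = sqrt(3744 + 25999) = sqrt(29743) = 7*sqrt(607)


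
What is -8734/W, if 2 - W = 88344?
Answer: 4367/44171 ≈ 0.098866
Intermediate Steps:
W = -88342 (W = 2 - 1*88344 = 2 - 88344 = -88342)
-8734/W = -8734/(-88342) = -8734*(-1/88342) = 4367/44171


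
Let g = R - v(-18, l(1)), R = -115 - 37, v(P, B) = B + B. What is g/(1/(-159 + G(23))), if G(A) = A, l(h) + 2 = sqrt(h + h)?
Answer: 20128 + 272*sqrt(2) ≈ 20513.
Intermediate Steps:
l(h) = -2 + sqrt(2)*sqrt(h) (l(h) = -2 + sqrt(h + h) = -2 + sqrt(2*h) = -2 + sqrt(2)*sqrt(h))
v(P, B) = 2*B
R = -152
g = -148 - 2*sqrt(2) (g = -152 - 2*(-2 + sqrt(2)*sqrt(1)) = -152 - 2*(-2 + sqrt(2)*1) = -152 - 2*(-2 + sqrt(2)) = -152 - (-4 + 2*sqrt(2)) = -152 + (4 - 2*sqrt(2)) = -148 - 2*sqrt(2) ≈ -150.83)
g/(1/(-159 + G(23))) = (-148 - 2*sqrt(2))/(1/(-159 + 23)) = (-148 - 2*sqrt(2))/(1/(-136)) = (-148 - 2*sqrt(2))/(-1/136) = (-148 - 2*sqrt(2))*(-136) = 20128 + 272*sqrt(2)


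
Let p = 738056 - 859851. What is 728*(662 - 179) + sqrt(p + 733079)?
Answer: 351624 + 2*sqrt(152821) ≈ 3.5241e+5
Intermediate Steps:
p = -121795
728*(662 - 179) + sqrt(p + 733079) = 728*(662 - 179) + sqrt(-121795 + 733079) = 728*483 + sqrt(611284) = 351624 + 2*sqrt(152821)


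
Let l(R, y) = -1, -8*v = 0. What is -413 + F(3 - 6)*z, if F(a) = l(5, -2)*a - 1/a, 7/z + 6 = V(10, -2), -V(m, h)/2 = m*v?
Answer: -3752/9 ≈ -416.89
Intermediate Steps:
v = 0 (v = -⅛*0 = 0)
V(m, h) = 0 (V(m, h) = -2*m*0 = -2*0 = 0)
z = -7/6 (z = 7/(-6 + 0) = 7/(-6) = 7*(-⅙) = -7/6 ≈ -1.1667)
F(a) = -a - 1/a
-413 + F(3 - 6)*z = -413 + (-(3 - 6) - 1/(3 - 6))*(-7/6) = -413 + (-1*(-3) - 1/(-3))*(-7/6) = -413 + (3 - 1*(-⅓))*(-7/6) = -413 + (3 + ⅓)*(-7/6) = -413 + (10/3)*(-7/6) = -413 - 35/9 = -3752/9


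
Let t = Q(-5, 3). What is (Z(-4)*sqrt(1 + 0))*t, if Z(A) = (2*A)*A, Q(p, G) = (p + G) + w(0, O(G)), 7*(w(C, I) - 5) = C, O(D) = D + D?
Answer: 96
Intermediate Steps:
O(D) = 2*D
w(C, I) = 5 + C/7
Q(p, G) = 5 + G + p (Q(p, G) = (p + G) + (5 + (1/7)*0) = (G + p) + (5 + 0) = (G + p) + 5 = 5 + G + p)
t = 3 (t = 5 + 3 - 5 = 3)
Z(A) = 2*A**2
(Z(-4)*sqrt(1 + 0))*t = ((2*(-4)**2)*sqrt(1 + 0))*3 = ((2*16)*sqrt(1))*3 = (32*1)*3 = 32*3 = 96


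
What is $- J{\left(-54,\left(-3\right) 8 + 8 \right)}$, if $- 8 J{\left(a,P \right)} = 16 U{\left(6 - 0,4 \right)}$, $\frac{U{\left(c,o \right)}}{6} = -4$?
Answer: $-48$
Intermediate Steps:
$U{\left(c,o \right)} = -24$ ($U{\left(c,o \right)} = 6 \left(-4\right) = -24$)
$J{\left(a,P \right)} = 48$ ($J{\left(a,P \right)} = - \frac{16 \left(-24\right)}{8} = \left(- \frac{1}{8}\right) \left(-384\right) = 48$)
$- J{\left(-54,\left(-3\right) 8 + 8 \right)} = \left(-1\right) 48 = -48$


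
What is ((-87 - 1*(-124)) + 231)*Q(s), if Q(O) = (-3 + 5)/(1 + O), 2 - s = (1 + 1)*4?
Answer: -536/5 ≈ -107.20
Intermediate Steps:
s = -6 (s = 2 - (1 + 1)*4 = 2 - 2*4 = 2 - 1*8 = 2 - 8 = -6)
Q(O) = 2/(1 + O)
((-87 - 1*(-124)) + 231)*Q(s) = ((-87 - 1*(-124)) + 231)*(2/(1 - 6)) = ((-87 + 124) + 231)*(2/(-5)) = (37 + 231)*(2*(-⅕)) = 268*(-⅖) = -536/5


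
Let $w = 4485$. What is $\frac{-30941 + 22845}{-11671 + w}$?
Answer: $\frac{4048}{3593} \approx 1.1266$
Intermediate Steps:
$\frac{-30941 + 22845}{-11671 + w} = \frac{-30941 + 22845}{-11671 + 4485} = - \frac{8096}{-7186} = \left(-8096\right) \left(- \frac{1}{7186}\right) = \frac{4048}{3593}$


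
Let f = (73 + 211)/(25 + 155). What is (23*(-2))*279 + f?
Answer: -577459/45 ≈ -12832.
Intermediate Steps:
f = 71/45 (f = 284/180 = 284*(1/180) = 71/45 ≈ 1.5778)
(23*(-2))*279 + f = (23*(-2))*279 + 71/45 = -46*279 + 71/45 = -12834 + 71/45 = -577459/45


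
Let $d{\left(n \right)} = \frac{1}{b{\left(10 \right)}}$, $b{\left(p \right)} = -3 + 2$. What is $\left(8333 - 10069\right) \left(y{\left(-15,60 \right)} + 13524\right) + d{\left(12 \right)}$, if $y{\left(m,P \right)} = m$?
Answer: $-23451625$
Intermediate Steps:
$b{\left(p \right)} = -1$
$d{\left(n \right)} = -1$ ($d{\left(n \right)} = \frac{1}{-1} = -1$)
$\left(8333 - 10069\right) \left(y{\left(-15,60 \right)} + 13524\right) + d{\left(12 \right)} = \left(8333 - 10069\right) \left(-15 + 13524\right) - 1 = \left(-1736\right) 13509 - 1 = -23451624 - 1 = -23451625$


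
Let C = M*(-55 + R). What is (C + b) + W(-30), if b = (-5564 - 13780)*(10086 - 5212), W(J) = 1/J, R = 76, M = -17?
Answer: -2828490391/30 ≈ -9.4283e+7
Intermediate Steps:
C = -357 (C = -17*(-55 + 76) = -17*21 = -357)
b = -94282656 (b = -19344*4874 = -94282656)
(C + b) + W(-30) = (-357 - 94282656) + 1/(-30) = -94283013 - 1/30 = -2828490391/30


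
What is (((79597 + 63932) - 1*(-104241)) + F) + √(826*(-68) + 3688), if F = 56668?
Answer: 304438 + 16*I*√205 ≈ 3.0444e+5 + 229.09*I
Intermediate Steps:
(((79597 + 63932) - 1*(-104241)) + F) + √(826*(-68) + 3688) = (((79597 + 63932) - 1*(-104241)) + 56668) + √(826*(-68) + 3688) = ((143529 + 104241) + 56668) + √(-56168 + 3688) = (247770 + 56668) + √(-52480) = 304438 + 16*I*√205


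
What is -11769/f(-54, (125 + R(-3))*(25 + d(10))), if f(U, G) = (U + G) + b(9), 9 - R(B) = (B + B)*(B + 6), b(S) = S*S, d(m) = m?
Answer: -11769/5347 ≈ -2.2010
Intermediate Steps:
b(S) = S**2
R(B) = 9 - 2*B*(6 + B) (R(B) = 9 - (B + B)*(B + 6) = 9 - 2*B*(6 + B))
f(U, G) = 81 + G + U (f(U, G) = (U + G) + 9**2 = (G + U) + 81 = 81 + G + U)
-11769/f(-54, (125 + R(-3))*(25 + d(10))) = -11769/(81 + (125 + (9 - 12*(-3) - 2*(-3)**2))*(25 + 10) - 54) = -11769/(81 + (125 + (9 + 36 - 2*9))*35 - 54) = -11769/(81 + (125 + (9 + 36 - 18))*35 - 54) = -11769/(81 + (125 + 27)*35 - 54) = -11769/(81 + 152*35 - 54) = -11769/(81 + 5320 - 54) = -11769/5347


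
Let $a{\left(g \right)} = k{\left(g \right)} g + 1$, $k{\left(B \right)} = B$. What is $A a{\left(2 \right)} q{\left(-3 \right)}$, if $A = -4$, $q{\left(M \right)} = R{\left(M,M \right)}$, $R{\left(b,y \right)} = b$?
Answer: $60$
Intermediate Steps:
$q{\left(M \right)} = M$
$a{\left(g \right)} = 1 + g^{2}$ ($a{\left(g \right)} = g g + 1 = g^{2} + 1 = 1 + g^{2}$)
$A a{\left(2 \right)} q{\left(-3 \right)} = - 4 \left(1 + 2^{2}\right) \left(-3\right) = - 4 \left(1 + 4\right) \left(-3\right) = \left(-4\right) 5 \left(-3\right) = \left(-20\right) \left(-3\right) = 60$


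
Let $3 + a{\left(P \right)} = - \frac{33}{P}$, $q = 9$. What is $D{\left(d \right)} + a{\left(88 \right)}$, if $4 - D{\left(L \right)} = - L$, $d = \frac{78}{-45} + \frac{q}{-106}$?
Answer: $- \frac{7589}{6360} \approx -1.1932$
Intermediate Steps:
$a{\left(P \right)} = -3 - \frac{33}{P}$
$d = - \frac{2891}{1590}$ ($d = \frac{78}{-45} + \frac{9}{-106} = 78 \left(- \frac{1}{45}\right) + 9 \left(- \frac{1}{106}\right) = - \frac{26}{15} - \frac{9}{106} = - \frac{2891}{1590} \approx -1.8182$)
$D{\left(L \right)} = 4 + L$ ($D{\left(L \right)} = 4 - - L = 4 + L$)
$D{\left(d \right)} + a{\left(88 \right)} = \left(4 - \frac{2891}{1590}\right) - \left(3 + \frac{33}{88}\right) = \frac{3469}{1590} - \frac{27}{8} = - \frac{7589}{6360}$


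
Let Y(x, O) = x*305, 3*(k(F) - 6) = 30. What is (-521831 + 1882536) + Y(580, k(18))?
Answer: 1537605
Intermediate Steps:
k(F) = 16 (k(F) = 6 + (⅓)*30 = 6 + 10 = 16)
Y(x, O) = 305*x
(-521831 + 1882536) + Y(580, k(18)) = (-521831 + 1882536) + 305*580 = 1360705 + 176900 = 1537605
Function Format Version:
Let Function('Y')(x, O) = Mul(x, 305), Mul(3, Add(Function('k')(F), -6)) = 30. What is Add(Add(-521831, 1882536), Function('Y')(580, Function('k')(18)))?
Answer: 1537605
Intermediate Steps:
Function('k')(F) = 16 (Function('k')(F) = Add(6, Mul(Rational(1, 3), 30)) = Add(6, 10) = 16)
Function('Y')(x, O) = Mul(305, x)
Add(Add(-521831, 1882536), Function('Y')(580, Function('k')(18))) = Add(Add(-521831, 1882536), Mul(305, 580)) = Add(1360705, 176900) = 1537605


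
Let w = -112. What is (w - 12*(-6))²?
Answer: 1600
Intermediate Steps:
(w - 12*(-6))² = (-112 - 12*(-6))² = (-112 + 72)² = (-40)² = 1600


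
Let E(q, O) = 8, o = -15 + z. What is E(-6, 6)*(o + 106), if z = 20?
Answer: 888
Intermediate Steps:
o = 5 (o = -15 + 20 = 5)
E(-6, 6)*(o + 106) = 8*(5 + 106) = 8*111 = 888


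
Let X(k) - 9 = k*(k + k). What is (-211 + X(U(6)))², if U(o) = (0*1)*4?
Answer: 40804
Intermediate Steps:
U(o) = 0 (U(o) = 0*4 = 0)
X(k) = 9 + 2*k² (X(k) = 9 + k*(k + k) = 9 + k*(2*k) = 9 + 2*k²)
(-211 + X(U(6)))² = (-211 + (9 + 2*0²))² = (-211 + (9 + 2*0))² = (-211 + (9 + 0))² = (-211 + 9)² = (-202)² = 40804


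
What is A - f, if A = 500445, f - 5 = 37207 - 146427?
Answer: 609660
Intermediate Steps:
f = -109215 (f = 5 + (37207 - 146427) = 5 - 109220 = -109215)
A - f = 500445 - 1*(-109215) = 500445 + 109215 = 609660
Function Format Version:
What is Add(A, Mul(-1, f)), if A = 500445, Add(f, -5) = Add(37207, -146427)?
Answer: 609660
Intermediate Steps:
f = -109215 (f = Add(5, Add(37207, -146427)) = Add(5, -109220) = -109215)
Add(A, Mul(-1, f)) = Add(500445, Mul(-1, -109215)) = Add(500445, 109215) = 609660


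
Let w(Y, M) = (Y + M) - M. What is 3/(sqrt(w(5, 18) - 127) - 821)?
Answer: -821/224721 - I*sqrt(122)/224721 ≈ -0.0036534 - 4.9151e-5*I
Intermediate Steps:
w(Y, M) = Y (w(Y, M) = (M + Y) - M = Y)
3/(sqrt(w(5, 18) - 127) - 821) = 3/(sqrt(5 - 127) - 821) = 3/(sqrt(-122) - 821) = 3/(I*sqrt(122) - 821) = 3/(-821 + I*sqrt(122))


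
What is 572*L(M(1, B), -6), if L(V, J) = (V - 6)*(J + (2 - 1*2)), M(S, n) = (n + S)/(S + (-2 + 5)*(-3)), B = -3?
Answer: 19734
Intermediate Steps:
M(S, n) = (S + n)/(-9 + S) (M(S, n) = (S + n)/(S + 3*(-3)) = (S + n)/(S - 9) = (S + n)/(-9 + S))
L(V, J) = J*(-6 + V) (L(V, J) = (-6 + V)*(J + (2 - 2)) = (-6 + V)*(J + 0) = (-6 + V)*J = J*(-6 + V))
572*L(M(1, B), -6) = 572*(-6*(-6 + (1 - 3)/(-9 + 1))) = 572*(-6*(-6 - 2/(-8))) = 572*(-6*(-6 - 1/8*(-2))) = 572*(-6*(-6 + 1/4)) = 572*(-6*(-23/4)) = 572*(69/2) = 19734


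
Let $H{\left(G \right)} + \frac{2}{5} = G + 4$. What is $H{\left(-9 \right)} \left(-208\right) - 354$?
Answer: $\frac{3846}{5} \approx 769.2$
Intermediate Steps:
$H{\left(G \right)} = \frac{18}{5} + G$ ($H{\left(G \right)} = - \frac{2}{5} + \left(G + 4\right) = - \frac{2}{5} + \left(4 + G\right) = \frac{18}{5} + G$)
$H{\left(-9 \right)} \left(-208\right) - 354 = \left(\frac{18}{5} - 9\right) \left(-208\right) - 354 = \left(- \frac{27}{5}\right) \left(-208\right) - 354 = \frac{5616}{5} - 354 = \frac{3846}{5}$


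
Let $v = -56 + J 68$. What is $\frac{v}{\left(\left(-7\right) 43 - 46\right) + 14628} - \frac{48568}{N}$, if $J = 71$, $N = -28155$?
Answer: $\frac{827955268}{402081555} \approx 2.0592$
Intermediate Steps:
$v = 4772$ ($v = -56 + 71 \cdot 68 = -56 + 4828 = 4772$)
$\frac{v}{\left(\left(-7\right) 43 - 46\right) + 14628} - \frac{48568}{N} = \frac{4772}{\left(\left(-7\right) 43 - 46\right) + 14628} - \frac{48568}{-28155} = \frac{4772}{\left(-301 - 46\right) + 14628} - - \frac{48568}{28155} = \frac{4772}{-347 + 14628} + \frac{48568}{28155} = \frac{4772}{14281} + \frac{48568}{28155} = \frac{827955268}{402081555}$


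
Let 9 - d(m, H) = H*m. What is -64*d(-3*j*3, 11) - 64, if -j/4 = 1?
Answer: 24704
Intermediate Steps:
j = -4 (j = -4*1 = -4)
d(m, H) = 9 - H*m
-64*d(-3*j*3, 11) - 64 = -64*(9 - 1*11*-3*(-4)*3) - 64 = -64*(9 - 1*11*12*3) - 64 = -64*(9 - 1*11*36) - 64 = -64*(9 - 396) - 64 = -64*(-387) - 64 = 24768 - 64 = 24704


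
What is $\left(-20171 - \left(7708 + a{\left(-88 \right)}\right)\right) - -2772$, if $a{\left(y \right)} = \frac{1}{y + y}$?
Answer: $- \frac{4418831}{176} \approx -25107.0$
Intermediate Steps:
$a{\left(y \right)} = \frac{1}{2 y}$
$\left(-20171 - \left(7708 + a{\left(-88 \right)}\right)\right) - -2772 = \left(-20171 - \left(7708 + \frac{1}{2 \left(-88\right)}\right)\right) - -2772 = \left(-20171 - \left(7708 + \frac{1}{2} \left(- \frac{1}{88}\right)\right)\right) + 2772 = \left(-20171 - \frac{1356607}{176}\right) + 2772 = - \frac{4906703}{176} + 2772 = - \frac{4418831}{176}$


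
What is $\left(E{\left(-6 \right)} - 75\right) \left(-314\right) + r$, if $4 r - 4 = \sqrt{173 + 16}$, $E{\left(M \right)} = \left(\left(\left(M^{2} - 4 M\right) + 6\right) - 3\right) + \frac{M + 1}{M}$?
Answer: $\frac{10522}{3} + \frac{3 \sqrt{21}}{4} \approx 3510.8$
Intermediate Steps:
$E{\left(M \right)} = 3 + M^{2} - 4 M + \frac{1 + M}{M}$ ($E{\left(M \right)} = \left(\left(6 + M^{2} - 4 M\right) - 3\right) + \frac{1 + M}{M} = \left(3 + M^{2} - 4 M\right) + \frac{1 + M}{M} = 3 + M^{2} - 4 M + \frac{1 + M}{M}$)
$r = 1 + \frac{3 \sqrt{21}}{4}$ ($r = 1 + \frac{\sqrt{173 + 16}}{4} = 1 + \frac{\sqrt{189}}{4} = 1 + \frac{3 \sqrt{21}}{4} \approx 4.4369$)
$\left(E{\left(-6 \right)} - 75\right) \left(-314\right) + r = \left(\left(4 + \frac{1}{-6} + \left(-6\right)^{2} - -24\right) - 75\right) \left(-314\right) + \left(1 + \frac{3 \sqrt{21}}{4}\right) = \left(\left(4 - \frac{1}{6} + 36 + 24\right) - 75\right) \left(-314\right) + \left(1 + \frac{3 \sqrt{21}}{4}\right) = \left(\frac{383}{6} - 75\right) \left(-314\right) + \left(1 + \frac{3 \sqrt{21}}{4}\right) = \left(- \frac{67}{6}\right) \left(-314\right) + \left(1 + \frac{3 \sqrt{21}}{4}\right) = \frac{10519}{3} + \left(1 + \frac{3 \sqrt{21}}{4}\right) = \frac{10522}{3} + \frac{3 \sqrt{21}}{4}$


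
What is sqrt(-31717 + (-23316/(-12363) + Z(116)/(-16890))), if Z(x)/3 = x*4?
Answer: I*sqrt(4268049360832265905)/11600615 ≈ 178.09*I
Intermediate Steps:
Z(x) = 12*x (Z(x) = 3*(x*4) = 3*(4*x) = 12*x)
sqrt(-31717 + (-23316/(-12363) + Z(116)/(-16890))) = sqrt(-31717 + (-23316/(-12363) + (12*116)/(-16890))) = sqrt(-31717 + (-23316*(-1/12363) + 1392*(-1/16890))) = sqrt(-31717 + (7772/4121 - 232/2815)) = sqrt(-31717 + 20922108/11600615) = sqrt(-367915783847/11600615) = I*sqrt(4268049360832265905)/11600615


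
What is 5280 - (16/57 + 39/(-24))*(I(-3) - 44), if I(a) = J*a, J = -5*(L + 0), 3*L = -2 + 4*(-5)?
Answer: 1156639/228 ≈ 5073.0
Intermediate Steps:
L = -22/3 (L = (-2 + 4*(-5))/3 = (-2 - 20)/3 = (⅓)*(-22) = -22/3 ≈ -7.3333)
J = 110/3 (J = -5*(-22/3 + 0) = -5*(-22/3) = 110/3 ≈ 36.667)
I(a) = 110*a/3
5280 - (16/57 + 39/(-24))*(I(-3) - 44) = 5280 - (16/57 + 39/(-24))*((110/3)*(-3) - 44) = 5280 - (16*(1/57) + 39*(-1/24))*(-110 - 44) = 5280 - (16/57 - 13/8)*(-154) = 5280 - (-613)*(-154)/456 = 5280 - 1*47201/228 = 5280 - 47201/228 = 1156639/228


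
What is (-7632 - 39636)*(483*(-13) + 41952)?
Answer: -1686191364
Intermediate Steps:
(-7632 - 39636)*(483*(-13) + 41952) = -47268*(-6279 + 41952) = -47268*35673 = -1686191364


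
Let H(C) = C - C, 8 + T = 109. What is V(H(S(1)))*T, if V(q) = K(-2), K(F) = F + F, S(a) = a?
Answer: -404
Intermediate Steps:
T = 101 (T = -8 + 109 = 101)
H(C) = 0
K(F) = 2*F
V(q) = -4 (V(q) = 2*(-2) = -4)
V(H(S(1)))*T = -4*101 = -404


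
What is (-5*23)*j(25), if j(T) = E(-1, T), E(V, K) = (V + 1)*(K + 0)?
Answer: 0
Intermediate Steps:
E(V, K) = K*(1 + V) (E(V, K) = (1 + V)*K = K*(1 + V))
j(T) = 0 (j(T) = T*(1 - 1) = T*0 = 0)
(-5*23)*j(25) = -5*23*0 = -115*0 = 0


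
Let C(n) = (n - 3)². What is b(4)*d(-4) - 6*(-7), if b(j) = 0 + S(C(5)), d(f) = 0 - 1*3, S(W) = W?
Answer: 30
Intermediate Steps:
C(n) = (-3 + n)²
d(f) = -3 (d(f) = 0 - 3 = -3)
b(j) = 4 (b(j) = 0 + (-3 + 5)² = 0 + 2² = 0 + 4 = 4)
b(4)*d(-4) - 6*(-7) = 4*(-3) - 6*(-7) = -12 + 42 = 30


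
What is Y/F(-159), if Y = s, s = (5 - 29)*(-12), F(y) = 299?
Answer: 288/299 ≈ 0.96321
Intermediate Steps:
s = 288 (s = -24*(-12) = 288)
Y = 288
Y/F(-159) = 288/299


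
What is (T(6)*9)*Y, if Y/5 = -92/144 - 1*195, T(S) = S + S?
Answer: -105645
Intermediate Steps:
T(S) = 2*S
Y = -35215/36 (Y = 5*(-92/144 - 1*195) = 5*(-92*1/144 - 195) = 5*(-23/36 - 195) = 5*(-7043/36) = -35215/36 ≈ -978.19)
(T(6)*9)*Y = ((2*6)*9)*(-35215/36) = (12*9)*(-35215/36) = 108*(-35215/36) = -105645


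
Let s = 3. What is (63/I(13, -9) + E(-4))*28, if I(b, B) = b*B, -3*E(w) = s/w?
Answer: -105/13 ≈ -8.0769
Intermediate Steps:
E(w) = -1/w
I(b, B) = B*b
(63/I(13, -9) + E(-4))*28 = (63/((-9*13)) - 1/(-4))*28 = (63/(-117) - 1*(-¼))*28 = (63*(-1/117) + ¼)*28 = (-7/13 + ¼)*28 = -15/52*28 = -105/13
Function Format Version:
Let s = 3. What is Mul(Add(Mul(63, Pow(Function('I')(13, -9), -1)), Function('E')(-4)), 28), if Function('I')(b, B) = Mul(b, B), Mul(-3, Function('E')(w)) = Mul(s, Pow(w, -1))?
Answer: Rational(-105, 13) ≈ -8.0769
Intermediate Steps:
Function('E')(w) = Mul(-1, Pow(w, -1)) (Function('E')(w) = Mul(Rational(-1, 3), Mul(3, Pow(w, -1))) = Mul(-1, Pow(w, -1)))
Function('I')(b, B) = Mul(B, b)
Mul(Add(Mul(63, Pow(Function('I')(13, -9), -1)), Function('E')(-4)), 28) = Mul(Add(Mul(63, Pow(Mul(-9, 13), -1)), Mul(-1, Pow(-4, -1))), 28) = Mul(Add(Mul(63, Pow(-117, -1)), Mul(-1, Rational(-1, 4))), 28) = Mul(Add(Mul(63, Rational(-1, 117)), Rational(1, 4)), 28) = Mul(Add(Rational(-7, 13), Rational(1, 4)), 28) = Mul(Rational(-15, 52), 28) = Rational(-105, 13)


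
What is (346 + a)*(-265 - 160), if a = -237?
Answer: -46325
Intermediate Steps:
(346 + a)*(-265 - 160) = (346 - 237)*(-265 - 160) = 109*(-425) = -46325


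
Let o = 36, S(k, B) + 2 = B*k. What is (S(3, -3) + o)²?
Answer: 625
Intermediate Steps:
S(k, B) = -2 + B*k
(S(3, -3) + o)² = ((-2 - 3*3) + 36)² = ((-2 - 9) + 36)² = (-11 + 36)² = 25² = 625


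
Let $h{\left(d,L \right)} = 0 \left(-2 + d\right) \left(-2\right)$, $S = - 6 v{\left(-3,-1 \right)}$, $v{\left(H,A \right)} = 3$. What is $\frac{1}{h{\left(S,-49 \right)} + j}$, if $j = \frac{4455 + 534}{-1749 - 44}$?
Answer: $- \frac{1793}{4989} \approx -0.35939$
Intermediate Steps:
$S = -18$ ($S = \left(-6\right) 3 = -18$)
$h{\left(d,L \right)} = 0$ ($h{\left(d,L \right)} = 0 \left(-2\right) = 0$)
$j = - \frac{4989}{1793}$ ($j = \frac{4989}{-1793} = 4989 \left(- \frac{1}{1793}\right) = - \frac{4989}{1793} \approx -2.7825$)
$\frac{1}{h{\left(S,-49 \right)} + j} = \frac{1}{0 - \frac{4989}{1793}} = \frac{1}{- \frac{4989}{1793}} = - \frac{1793}{4989}$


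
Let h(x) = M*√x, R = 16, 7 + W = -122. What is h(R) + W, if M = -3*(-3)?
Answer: -93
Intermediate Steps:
W = -129 (W = -7 - 122 = -129)
M = 9
h(x) = 9*√x
h(R) + W = 9*√16 - 129 = 9*4 - 129 = 36 - 129 = -93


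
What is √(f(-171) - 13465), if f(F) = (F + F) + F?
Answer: I*√13978 ≈ 118.23*I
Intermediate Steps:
f(F) = 3*F (f(F) = 2*F + F = 3*F)
√(f(-171) - 13465) = √(3*(-171) - 13465) = √(-513 - 13465) = √(-13978) = I*√13978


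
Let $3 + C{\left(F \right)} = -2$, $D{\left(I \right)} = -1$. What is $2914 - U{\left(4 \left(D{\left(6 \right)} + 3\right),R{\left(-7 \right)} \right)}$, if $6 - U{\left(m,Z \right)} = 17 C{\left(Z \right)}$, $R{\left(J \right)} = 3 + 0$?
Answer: $2823$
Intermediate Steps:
$R{\left(J \right)} = 3$
$C{\left(F \right)} = -5$ ($C{\left(F \right)} = -3 - 2 = -5$)
$U{\left(m,Z \right)} = 91$ ($U{\left(m,Z \right)} = 6 - 17 \left(-5\right) = 6 - -85 = 6 + 85 = 91$)
$2914 - U{\left(4 \left(D{\left(6 \right)} + 3\right),R{\left(-7 \right)} \right)} = 2914 - 91 = 2823$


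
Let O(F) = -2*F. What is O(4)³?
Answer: -512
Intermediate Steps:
O(4)³ = (-2*4)³ = (-8)³ = -512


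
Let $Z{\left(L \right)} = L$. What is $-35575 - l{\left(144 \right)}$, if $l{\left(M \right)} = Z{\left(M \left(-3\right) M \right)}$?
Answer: $26633$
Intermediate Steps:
$l{\left(M \right)} = - 3 M^{2}$ ($l{\left(M \right)} = M \left(-3\right) M = - 3 M M = - 3 M^{2}$)
$-35575 - l{\left(144 \right)} = -35575 - - 3 \cdot 144^{2} = -35575 - \left(-3\right) 20736 = -35575 - -62208 = -35575 + 62208 = 26633$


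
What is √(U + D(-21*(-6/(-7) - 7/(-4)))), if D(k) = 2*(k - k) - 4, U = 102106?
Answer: √102102 ≈ 319.53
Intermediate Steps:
D(k) = -4 (D(k) = 2*0 - 4 = 0 - 4 = -4)
√(U + D(-21*(-6/(-7) - 7/(-4)))) = √(102106 - 4) = √102102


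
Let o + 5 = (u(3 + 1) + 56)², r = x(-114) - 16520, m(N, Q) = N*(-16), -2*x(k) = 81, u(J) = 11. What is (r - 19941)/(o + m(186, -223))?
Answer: -73003/3016 ≈ -24.205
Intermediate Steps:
x(k) = -81/2 (x(k) = -½*81 = -81/2)
m(N, Q) = -16*N
r = -33121/2 (r = -81/2 - 16520 = -33121/2 ≈ -16561.)
o = 4484 (o = -5 + (11 + 56)² = -5 + 67² = -5 + 4489 = 4484)
(r - 19941)/(o + m(186, -223)) = (-33121/2 - 19941)/(4484 - 16*186) = -73003/(2*(4484 - 2976)) = -73003/2/1508 = -73003/2*1/1508 = -73003/3016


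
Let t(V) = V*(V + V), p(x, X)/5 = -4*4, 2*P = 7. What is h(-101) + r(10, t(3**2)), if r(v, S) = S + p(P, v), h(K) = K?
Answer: -19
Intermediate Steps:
P = 7/2 (P = (1/2)*7 = 7/2 ≈ 3.5000)
p(x, X) = -80 (p(x, X) = 5*(-4*4) = 5*(-16) = -80)
t(V) = 2*V**2 (t(V) = V*(2*V) = 2*V**2)
r(v, S) = -80 + S (r(v, S) = S - 80 = -80 + S)
h(-101) + r(10, t(3**2)) = -101 + (-80 + 2*(3**2)**2) = -101 + (-80 + 2*9**2) = -101 + (-80 + 2*81) = -101 + (-80 + 162) = -101 + 82 = -19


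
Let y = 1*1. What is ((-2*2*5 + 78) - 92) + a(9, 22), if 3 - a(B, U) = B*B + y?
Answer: -113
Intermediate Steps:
y = 1
a(B, U) = 2 - B**2 (a(B, U) = 3 - (B*B + 1) = 3 - (B**2 + 1) = 3 - (1 + B**2) = 3 + (-1 - B**2) = 2 - B**2)
((-2*2*5 + 78) - 92) + a(9, 22) = ((-2*2*5 + 78) - 92) + (2 - 1*9**2) = ((-4*5 + 78) - 92) + (2 - 1*81) = ((-20 + 78) - 92) + (2 - 81) = (58 - 92) - 79 = -34 - 79 = -113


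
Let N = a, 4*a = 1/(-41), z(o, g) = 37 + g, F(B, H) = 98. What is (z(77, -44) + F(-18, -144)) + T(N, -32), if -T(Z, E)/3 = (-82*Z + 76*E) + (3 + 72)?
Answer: 14321/2 ≈ 7160.5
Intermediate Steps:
a = -1/164 (a = (¼)/(-41) = (¼)*(-1/41) = -1/164 ≈ -0.0060976)
N = -1/164 ≈ -0.0060976
T(Z, E) = -225 - 228*E + 246*Z (T(Z, E) = -3*((-82*Z + 76*E) + (3 + 72)) = -3*((-82*Z + 76*E) + 75) = -3*(75 - 82*Z + 76*E) = -225 - 228*E + 246*Z)
(z(77, -44) + F(-18, -144)) + T(N, -32) = ((37 - 44) + 98) + (-225 - 228*(-32) + 246*(-1/164)) = (-7 + 98) + (-225 + 7296 - 3/2) = 91 + 14139/2 = 14321/2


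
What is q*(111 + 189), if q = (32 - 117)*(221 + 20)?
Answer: -6145500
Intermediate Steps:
q = -20485 (q = -85*241 = -20485)
q*(111 + 189) = -20485*(111 + 189) = -20485*300 = -6145500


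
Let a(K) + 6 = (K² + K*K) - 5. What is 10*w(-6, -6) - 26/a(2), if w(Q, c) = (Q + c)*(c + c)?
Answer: 4346/3 ≈ 1448.7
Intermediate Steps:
w(Q, c) = 2*c*(Q + c) (w(Q, c) = (Q + c)*(2*c) = 2*c*(Q + c))
a(K) = -11 + 2*K² (a(K) = -6 + ((K² + K*K) - 5) = -6 + ((K² + K²) - 5) = -6 + (2*K² - 5) = -6 + (-5 + 2*K²) = -11 + 2*K²)
10*w(-6, -6) - 26/a(2) = 10*(2*(-6)*(-6 - 6)) - 26/(-11 + 2*2²) = 10*(2*(-6)*(-12)) - 26/(-11 + 2*4) = 10*144 - 26/(-11 + 8) = 1440 - 26/(-3) = 1440 - 26*(-⅓) = 1440 + 26/3 = 4346/3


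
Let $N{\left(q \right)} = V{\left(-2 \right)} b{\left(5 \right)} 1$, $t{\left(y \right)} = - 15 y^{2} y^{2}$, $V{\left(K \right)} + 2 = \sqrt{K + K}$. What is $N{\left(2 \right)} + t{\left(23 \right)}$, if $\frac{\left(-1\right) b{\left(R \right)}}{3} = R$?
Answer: $-4197585 - 30 i \approx -4.1976 \cdot 10^{6} - 30.0 i$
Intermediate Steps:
$b{\left(R \right)} = - 3 R$
$V{\left(K \right)} = -2 + \sqrt{2} \sqrt{K}$ ($V{\left(K \right)} = -2 + \sqrt{K + K} = -2 + \sqrt{2 K} = -2 + \sqrt{2} \sqrt{K}$)
$t{\left(y \right)} = - 15 y^{4}$
$N{\left(q \right)} = 30 - 30 i$ ($N{\left(q \right)} = \left(-2 + \sqrt{2} \sqrt{-2}\right) \left(\left(-3\right) 5\right) 1 = \left(-2 + \sqrt{2} i \sqrt{2}\right) \left(-15\right) 1 = \left(-2 + 2 i\right) \left(-15\right) 1 = \left(30 - 30 i\right) 1 = 30 - 30 i$)
$N{\left(2 \right)} + t{\left(23 \right)} = \left(30 - 30 i\right) - 15 \cdot 23^{4} = \left(30 - 30 i\right) - 4197615 = -4197585 - 30 i$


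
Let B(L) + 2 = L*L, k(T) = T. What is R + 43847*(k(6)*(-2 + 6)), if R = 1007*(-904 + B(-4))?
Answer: 156098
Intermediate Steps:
B(L) = -2 + L**2 (B(L) = -2 + L*L = -2 + L**2)
R = -896230 (R = 1007*(-904 + (-2 + (-4)**2)) = 1007*(-904 + (-2 + 16)) = 1007*(-904 + 14) = 1007*(-890) = -896230)
R + 43847*(k(6)*(-2 + 6)) = -896230 + 43847*(6*(-2 + 6)) = -896230 + 43847*(6*4) = -896230 + 43847*24 = -896230 + 1052328 = 156098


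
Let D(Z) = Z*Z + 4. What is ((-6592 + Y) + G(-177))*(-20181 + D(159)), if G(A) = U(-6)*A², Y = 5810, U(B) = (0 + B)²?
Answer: 5752524448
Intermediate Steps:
U(B) = B²
G(A) = 36*A² (G(A) = (-6)²*A² = 36*A²)
D(Z) = 4 + Z² (D(Z) = Z² + 4 = 4 + Z²)
((-6592 + Y) + G(-177))*(-20181 + D(159)) = ((-6592 + 5810) + 36*(-177)²)*(-20181 + (4 + 159²)) = (-782 + 36*31329)*(-20181 + (4 + 25281)) = (-782 + 1127844)*(-20181 + 25285) = 1127062*5104 = 5752524448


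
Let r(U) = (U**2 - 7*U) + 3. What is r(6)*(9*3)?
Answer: -81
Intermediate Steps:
r(U) = 3 + U**2 - 7*U
r(6)*(9*3) = (3 + 6**2 - 7*6)*(9*3) = (3 + 36 - 42)*27 = -3*27 = -81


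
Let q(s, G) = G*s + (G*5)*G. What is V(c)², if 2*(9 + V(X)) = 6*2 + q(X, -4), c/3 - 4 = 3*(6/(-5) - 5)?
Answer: 388129/25 ≈ 15525.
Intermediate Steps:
q(s, G) = 5*G² + G*s (q(s, G) = G*s + (5*G)*G = G*s + 5*G² = 5*G² + G*s)
c = -219/5 (c = 12 + 3*(3*(6/(-5) - 5)) = 12 + 3*(3*(6*(-⅕) - 5)) = 12 + 3*(3*(-6/5 - 5)) = 12 + 3*(3*(-31/5)) = 12 + 3*(-93/5) = 12 - 279/5 = -219/5 ≈ -43.800)
V(X) = 37 - 2*X (V(X) = -9 + (6*2 - 4*(X + 5*(-4)))/2 = -9 + (12 - 4*(X - 20))/2 = -9 + (12 - 4*(-20 + X))/2 = -9 + (12 + (80 - 4*X))/2 = -9 + (92 - 4*X)/2 = -9 + (46 - 2*X) = 37 - 2*X)
V(c)² = (37 - 2*(-219/5))² = (37 + 438/5)² = (623/5)² = 388129/25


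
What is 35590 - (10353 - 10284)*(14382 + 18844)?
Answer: -2257004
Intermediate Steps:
35590 - (10353 - 10284)*(14382 + 18844) = 35590 - 69*33226 = 35590 - 1*2292594 = 35590 - 2292594 = -2257004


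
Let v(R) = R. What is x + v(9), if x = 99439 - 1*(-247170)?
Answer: 346618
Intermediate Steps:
x = 346609 (x = 99439 + 247170 = 346609)
x + v(9) = 346609 + 9 = 346618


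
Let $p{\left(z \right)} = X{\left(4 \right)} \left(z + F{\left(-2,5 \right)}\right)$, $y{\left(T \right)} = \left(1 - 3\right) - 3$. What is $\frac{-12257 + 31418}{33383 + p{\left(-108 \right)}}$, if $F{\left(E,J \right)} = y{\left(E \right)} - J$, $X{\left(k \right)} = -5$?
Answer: $\frac{19161}{33973} \approx 0.56401$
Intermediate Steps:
$y{\left(T \right)} = -5$ ($y{\left(T \right)} = -2 - 3 = -5$)
$F{\left(E,J \right)} = -5 - J$
$p{\left(z \right)} = 50 - 5 z$ ($p{\left(z \right)} = - 5 \left(z - 10\right) = - 5 \left(-10 + z\right) = 50 - 5 z$)
$\frac{-12257 + 31418}{33383 + p{\left(-108 \right)}} = \frac{-12257 + 31418}{33383 + \left(50 - -540\right)} = \frac{19161}{33383 + \left(50 + 540\right)} = \frac{19161}{33383 + 590} = \frac{19161}{33973}$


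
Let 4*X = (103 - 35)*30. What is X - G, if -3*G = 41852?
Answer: 43382/3 ≈ 14461.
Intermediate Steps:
G = -41852/3 (G = -⅓*41852 = -41852/3 ≈ -13951.)
X = 510 (X = ((103 - 35)*30)/4 = (68*30)/4 = (¼)*2040 = 510)
X - G = 510 - 1*(-41852/3) = 510 + 41852/3 = 43382/3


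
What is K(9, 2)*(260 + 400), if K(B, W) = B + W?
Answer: 7260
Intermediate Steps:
K(9, 2)*(260 + 400) = (9 + 2)*(260 + 400) = 11*660 = 7260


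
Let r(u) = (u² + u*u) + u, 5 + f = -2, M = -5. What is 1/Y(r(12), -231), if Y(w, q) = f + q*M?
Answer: 1/1148 ≈ 0.00087108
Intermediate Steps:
f = -7 (f = -5 - 2 = -7)
r(u) = u + 2*u² (r(u) = (u² + u²) + u = 2*u² + u = u + 2*u²)
Y(w, q) = -7 - 5*q (Y(w, q) = -7 + q*(-5) = -7 - 5*q)
1/Y(r(12), -231) = 1/(-7 - 5*(-231)) = 1/(-7 + 1155) = 1/1148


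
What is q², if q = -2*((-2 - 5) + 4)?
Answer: 36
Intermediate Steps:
q = 6 (q = -2*(-7 + 4) = -2*(-3) = 6)
q² = 6² = 36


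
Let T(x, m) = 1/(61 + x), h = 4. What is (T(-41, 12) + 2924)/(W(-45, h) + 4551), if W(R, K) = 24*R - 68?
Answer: 58481/68060 ≈ 0.85926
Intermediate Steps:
W(R, K) = -68 + 24*R
(T(-41, 12) + 2924)/(W(-45, h) + 4551) = (1/(61 - 41) + 2924)/((-68 + 24*(-45)) + 4551) = (1/20 + 2924)/((-68 - 1080) + 4551) = (1/20 + 2924)/(-1148 + 4551) = (58481/20)/3403 = (58481/20)*(1/3403) = 58481/68060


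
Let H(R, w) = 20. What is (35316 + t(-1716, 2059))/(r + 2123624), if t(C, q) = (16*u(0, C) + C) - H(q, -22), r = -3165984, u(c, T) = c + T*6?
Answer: 32789/260590 ≈ 0.12583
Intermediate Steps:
u(c, T) = c + 6*T
t(C, q) = -20 + 97*C (t(C, q) = (16*(0 + 6*C) + C) - 1*20 = (16*(6*C) + C) - 20 = (96*C + C) - 20 = 97*C - 20 = -20 + 97*C)
(35316 + t(-1716, 2059))/(r + 2123624) = (35316 + (-20 + 97*(-1716)))/(-3165984 + 2123624) = (35316 + (-20 - 166452))/(-1042360) = (35316 - 166472)*(-1/1042360) = -131156*(-1/1042360) = 32789/260590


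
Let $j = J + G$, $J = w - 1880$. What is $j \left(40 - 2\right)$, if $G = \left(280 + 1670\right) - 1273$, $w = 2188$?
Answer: $37430$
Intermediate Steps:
$G = 677$ ($G = 1950 - 1273 = 677$)
$J = 308$ ($J = 2188 - 1880 = 308$)
$j = 985$ ($j = 308 + 677 = 985$)
$j \left(40 - 2\right) = 985 \left(40 - 2\right) = 985 \cdot 38 = 37430$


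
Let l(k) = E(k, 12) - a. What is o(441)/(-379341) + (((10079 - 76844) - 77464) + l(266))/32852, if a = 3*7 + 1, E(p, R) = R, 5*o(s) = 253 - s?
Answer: -273572656319/62310552660 ≈ -4.3905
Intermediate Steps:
o(s) = 253/5 - s/5 (o(s) = (253 - s)/5 = 253/5 - s/5)
a = 22 (a = 21 + 1 = 22)
l(k) = -10 (l(k) = 12 - 1*22 = 12 - 22 = -10)
o(441)/(-379341) + (((10079 - 76844) - 77464) + l(266))/32852 = (253/5 - ⅕*441)/(-379341) + (((10079 - 76844) - 77464) - 10)/32852 = (253/5 - 441/5)*(-1/379341) + ((-66765 - 77464) - 10)*(1/32852) = -188/5*(-1/379341) + (-144229 - 10)*(1/32852) = 188/1896705 - 144239*1/32852 = 188/1896705 - 144239/32852 = -273572656319/62310552660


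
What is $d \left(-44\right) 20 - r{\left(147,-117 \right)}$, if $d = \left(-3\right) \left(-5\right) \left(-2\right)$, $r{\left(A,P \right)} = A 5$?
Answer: $25665$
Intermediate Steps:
$r{\left(A,P \right)} = 5 A$
$d = -30$ ($d = 15 \left(-2\right) = -30$)
$d \left(-44\right) 20 - r{\left(147,-117 \right)} = \left(-30\right) \left(-44\right) 20 - 5 \cdot 147 = 1320 \cdot 20 - 735 = 26400 - 735 = 25665$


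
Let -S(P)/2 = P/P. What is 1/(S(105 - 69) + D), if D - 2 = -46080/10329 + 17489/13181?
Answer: -45382183/142245533 ≈ -0.31904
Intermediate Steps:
D = -51481167/45382183 (D = 2 + (-46080/10329 + 17489/13181) = 2 + (-46080*1/10329 + 17489*(1/13181)) = 2 + (-15360/3443 + 17489/13181) = 2 - 142245533/45382183 = -51481167/45382183 ≈ -1.1344)
S(P) = -2 (S(P) = -2*P/P = -2*1 = -2)
1/(S(105 - 69) + D) = 1/(-2 - 51481167/45382183) = 1/(-142245533/45382183) = -45382183/142245533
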